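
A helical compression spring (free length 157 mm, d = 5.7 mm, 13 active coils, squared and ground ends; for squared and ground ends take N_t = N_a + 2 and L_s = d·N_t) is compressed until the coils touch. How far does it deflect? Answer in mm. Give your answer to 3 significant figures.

71.5 mm

N_t = 15; L_s = 5.7·15 = 85.5 mm
δ_solid = L₀ − L_s = 157 − 85.5 = 71.5 mm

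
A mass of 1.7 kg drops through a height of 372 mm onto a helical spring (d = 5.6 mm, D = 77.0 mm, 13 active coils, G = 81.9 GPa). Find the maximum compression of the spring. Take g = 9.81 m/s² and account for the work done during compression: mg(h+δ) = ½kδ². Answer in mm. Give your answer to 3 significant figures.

k = Gd⁴/(8D³N_a) = (81.9×10³)(5.6⁴)/(8·77.0³·13) = 1.6964 N/mm
W = mg = 1.7 × 9.81 = 16.677 N
½kδ² − Wδ − Wh = 0 → δ = (W + √(W² + 2kWh))/k
δ = (16.677 + √(278.12 + 21048.5))/1.6964 = (16.677 + 146.04)/1.6964 = 95.916 mm

95.9 mm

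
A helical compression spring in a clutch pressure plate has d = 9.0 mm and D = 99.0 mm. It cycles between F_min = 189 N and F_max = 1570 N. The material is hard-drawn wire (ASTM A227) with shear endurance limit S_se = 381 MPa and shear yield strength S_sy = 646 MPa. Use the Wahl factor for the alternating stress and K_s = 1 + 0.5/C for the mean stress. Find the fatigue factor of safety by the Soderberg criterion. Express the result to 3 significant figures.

0.833

C = D/d = 99.0/9.0 = 11.0000; K_W = (4C−1)/(4C−4)+0.615/C = 1.1309; K_s = 1+0.5/C = 1.0455
F_a = (F_max−F_min)/2 = 690.5 N; F_m = (F_max+F_min)/2 = 879.5 N
τ_a = K_W·8F_aD/(πd³) = 1.1309 × 238.79 = 270.05 MPa
τ_m = K_s·8F_mD/(πd³) = 1.0455 × 304.15 = 317.97 MPa
Soderberg: 1/n_f = τ_a/S_se + τ_m/S_sy = 270.05/381 + 317.97/646 = 0.70878 + 0.49222 = 1.201
n_f = 1/1.201 = 0.8326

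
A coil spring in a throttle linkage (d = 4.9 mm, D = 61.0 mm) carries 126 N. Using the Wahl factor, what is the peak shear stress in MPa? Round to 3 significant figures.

185 MPa

Spring index C = D/d = 61.0/4.9 = 12.4490
K_W = (4C−1)/(4C−4) + 0.615/C = 48.796/45.796 + 0.0494 = 1.1149
τ₀ = 8FD/(πd³) = 8·126·61.0/(π·4.9³) = 61488/369.61 = 166.36 MPa
τ_max = K·τ₀ = 1.1149 × 166.36 = 185.48 MPa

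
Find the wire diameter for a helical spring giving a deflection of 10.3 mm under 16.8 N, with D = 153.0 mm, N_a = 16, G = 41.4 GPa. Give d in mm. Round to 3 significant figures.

Required rate k = F/δ = 16.8/10.3 = 1.6311 N/mm
d = (8D³N_a·k / G)^(1/4) = (8·153.0³·16·1.6311 / (41.4×10³))^0.25
  = (18062)^0.25 = 11.5928 mm

11.6 mm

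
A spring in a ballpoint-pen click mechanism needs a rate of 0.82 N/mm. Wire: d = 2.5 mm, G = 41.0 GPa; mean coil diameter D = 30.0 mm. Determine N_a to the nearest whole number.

N_a = Gd⁴/(8D³k) = (41.0×10³ × 2.5⁴)/(8 × 30.0³ × 0.82)
    = 1.60156e+06 / 177120 = 9.042 → 9 coils

9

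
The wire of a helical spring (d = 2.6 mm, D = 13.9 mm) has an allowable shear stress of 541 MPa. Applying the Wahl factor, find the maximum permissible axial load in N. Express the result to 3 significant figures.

209 N

C = D/d = 13.9/2.6 = 5.3462
K_W = (4C−1)/(4C−4) + 0.615/C = 20.385/17.385 + 0.1150 = 1.2876
τ_max = K·8FD/(πd³) → F_max = τ_allow·πd³/(8DK)
F_max = 541·π·2.6³/(8·13.9·1.2876) = 29872/143.18 = 208.63 N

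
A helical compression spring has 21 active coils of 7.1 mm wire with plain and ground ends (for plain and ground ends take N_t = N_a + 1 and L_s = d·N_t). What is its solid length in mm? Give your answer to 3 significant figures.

156 mm

plain and ground ends: N_t = N_a + 1 = 21 + 1 = 22
L_s = d·N_t = 7.1 × 22 = 156.2 mm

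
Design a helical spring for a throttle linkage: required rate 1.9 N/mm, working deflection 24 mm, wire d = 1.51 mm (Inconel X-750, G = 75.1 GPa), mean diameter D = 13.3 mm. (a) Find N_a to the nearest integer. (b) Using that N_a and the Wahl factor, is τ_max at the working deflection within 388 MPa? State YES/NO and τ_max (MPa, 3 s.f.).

N_a = Gd⁴/(8D³k) = (75.1×10³)(1.51⁴)/(8·13.3³·1.9) = 10.92 → N_a = 11
Actual rate k = Gd⁴/(8D³·11) = 1.8859 N/mm
Working load F = kδ = 1.8859·24 = 45.261 N
C = 13.3/1.51 = 8.8079; K_W = (4C−1)/(4C−4)+0.615/C = 1.1659
τ_max = K_W·8FD/(πd³) = 1.1659·445.23 = 519.08 MPa
τ_max > 388 MPa → exceeds allowable

(a) 11 coils; (b) NO, τ_max = 519 MPa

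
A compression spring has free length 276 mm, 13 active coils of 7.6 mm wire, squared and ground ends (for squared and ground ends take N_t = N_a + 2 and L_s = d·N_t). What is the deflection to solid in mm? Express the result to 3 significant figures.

162 mm

N_t = 15; L_s = 7.6·15 = 114 mm
δ_solid = L₀ − L_s = 276 − 114 = 162 mm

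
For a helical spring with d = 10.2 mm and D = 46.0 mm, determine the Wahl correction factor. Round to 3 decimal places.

C = D/d = 46.0/10.2 = 4.5098
K_W = (4C−1)/(4C−4) + 0.615/C = 17.039/14.039 + 0.1364 = 1.3501

1.350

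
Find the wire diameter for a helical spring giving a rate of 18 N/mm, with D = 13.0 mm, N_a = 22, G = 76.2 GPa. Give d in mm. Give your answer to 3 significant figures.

3.09 mm

d = (8D³N_a·k / G)^(1/4) = (8·13.0³·22·18 / (76.2×10³))^0.25
  = (91.34)^0.25 = 3.0915 mm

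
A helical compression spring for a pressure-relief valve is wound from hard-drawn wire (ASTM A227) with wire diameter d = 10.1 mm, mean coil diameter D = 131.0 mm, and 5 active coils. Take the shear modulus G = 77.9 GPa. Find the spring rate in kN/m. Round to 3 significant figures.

9.01 kN/m

k = Gd⁴/(8D³N_a) = (77.9×10³ × 10.1⁴) / (8 × 131.0³ × 5)
  = 8.10631e+08 / 8.99236e+07 = 9.0147 N/mm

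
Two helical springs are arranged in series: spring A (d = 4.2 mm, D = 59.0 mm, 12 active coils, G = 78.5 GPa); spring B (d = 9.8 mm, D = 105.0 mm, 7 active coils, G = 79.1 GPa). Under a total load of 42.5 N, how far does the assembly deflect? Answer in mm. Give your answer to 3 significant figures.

k_A = Gd⁴/(8D³N_a) = (78.5×10³)(4.2⁴)/(8·59.0³·12) = 1.2389 N/mm
k_B = Gd⁴/(8D³N_a) = (79.1×10³)(9.8⁴)/(8·105.0³·7) = 11.254 N/mm
Series: 1/k_eq = 1/1.2389 + 1/11.254 = 0.89602; k_eq = 1.1161 N/mm
δ = F/k_eq = 42.5/1.1161 = 38.081 mm

38.1 mm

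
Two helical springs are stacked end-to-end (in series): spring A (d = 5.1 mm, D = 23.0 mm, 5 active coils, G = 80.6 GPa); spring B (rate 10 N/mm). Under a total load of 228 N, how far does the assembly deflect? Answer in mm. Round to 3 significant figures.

24.8 mm

k_A = Gd⁴/(8D³N_a) = (80.6×10³)(5.1⁴)/(8·23.0³·5) = 112.04 N/mm
Series: 1/k_eq = 1/112.04 + 1/10 = 0.10893; k_eq = 9.1806 N/mm
δ = F/k_eq = 228/9.1806 = 24.835 mm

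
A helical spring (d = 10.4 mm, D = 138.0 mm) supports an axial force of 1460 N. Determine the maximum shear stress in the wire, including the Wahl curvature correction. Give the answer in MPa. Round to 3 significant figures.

505 MPa

Spring index C = D/d = 138.0/10.4 = 13.2692
K_W = (4C−1)/(4C−4) + 0.615/C = 52.077/49.077 + 0.0463 = 1.1075
τ₀ = 8FD/(πd³) = 8·1460·138.0/(π·10.4³) = 1.61184e+06/3533.9 = 456.11 MPa
τ_max = K·τ₀ = 1.1075 × 456.11 = 505.13 MPa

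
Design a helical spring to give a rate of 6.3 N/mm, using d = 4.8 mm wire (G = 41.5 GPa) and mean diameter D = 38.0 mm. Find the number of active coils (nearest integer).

N_a = Gd⁴/(8D³k) = (41.5×10³ × 4.8⁴)/(8 × 38.0³ × 6.3)
    = 2.20299e+07 / 2.76555e+06 = 7.966 → 8 coils

8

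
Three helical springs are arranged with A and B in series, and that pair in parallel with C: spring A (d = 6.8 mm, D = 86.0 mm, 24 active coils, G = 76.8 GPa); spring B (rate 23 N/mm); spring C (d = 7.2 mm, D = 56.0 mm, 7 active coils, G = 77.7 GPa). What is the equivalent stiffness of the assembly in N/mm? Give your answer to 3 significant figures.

22.5 N/mm

k_A = Gd⁴/(8D³N_a) = (76.8×10³)(6.8⁴)/(8·86.0³·24) = 1.3446 N/mm
k_C = Gd⁴/(8D³N_a) = (77.7×10³)(7.2⁴)/(8·56.0³·7) = 21.232 N/mm
Springs A,B series: k_AB = 1/(1/1.3446+1/23) = 1.2704 N/mm; parallel with C: k_eq = 1.2704+21.232 = 22.503 N/mm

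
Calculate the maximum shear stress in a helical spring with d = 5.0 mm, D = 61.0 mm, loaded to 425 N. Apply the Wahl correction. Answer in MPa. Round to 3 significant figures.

Spring index C = D/d = 61.0/5.0 = 12.2000
K_W = (4C−1)/(4C−4) + 0.615/C = 47.800/44.800 + 0.0504 = 1.1174
τ₀ = 8FD/(πd³) = 8·425·61.0/(π·5.0³) = 207400/392.7 = 528.14 MPa
τ_max = K·τ₀ = 1.1174 × 528.14 = 590.13 MPa

590 MPa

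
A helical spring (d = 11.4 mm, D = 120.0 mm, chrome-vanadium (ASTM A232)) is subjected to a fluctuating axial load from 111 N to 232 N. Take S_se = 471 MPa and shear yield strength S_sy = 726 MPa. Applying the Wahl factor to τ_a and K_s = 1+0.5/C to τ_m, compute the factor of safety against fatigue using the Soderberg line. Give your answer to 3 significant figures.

12.3

C = D/d = 120.0/11.4 = 10.5263; K_W = (4C−1)/(4C−4)+0.615/C = 1.1372; K_s = 1+0.5/C = 1.0475
F_a = (F_max−F_min)/2 = 60.5 N; F_m = (F_max+F_min)/2 = 171.5 N
τ_a = K_W·8F_aD/(πd³) = 1.1372 × 12.478 = 14.19 MPa
τ_m = K_s·8F_mD/(πd³) = 1.0475 × 35.373 = 37.053 MPa
Soderberg: 1/n_f = τ_a/S_se + τ_m/S_sy = 14.19/471 + 37.053/726 = 0.03013 + 0.05104 = 0.081165
n_f = 1/0.081165 = 12.32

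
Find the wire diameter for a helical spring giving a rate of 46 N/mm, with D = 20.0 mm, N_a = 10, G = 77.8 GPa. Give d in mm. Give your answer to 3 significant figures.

d = (8D³N_a·k / G)^(1/4) = (8·20.0³·10·46 / (77.8×10³))^0.25
  = (378.41)^0.25 = 4.4105 mm

4.41 mm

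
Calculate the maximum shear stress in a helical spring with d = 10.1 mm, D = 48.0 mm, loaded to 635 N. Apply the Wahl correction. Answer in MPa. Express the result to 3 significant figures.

100 MPa

Spring index C = D/d = 48.0/10.1 = 4.7525
K_W = (4C−1)/(4C−4) + 0.615/C = 18.010/15.010 + 0.1294 = 1.3293
τ₀ = 8FD/(πd³) = 8·635·48.0/(π·10.1³) = 243840/3236.8 = 75.334 MPa
τ_max = K·τ₀ = 1.3293 × 75.334 = 100.14 MPa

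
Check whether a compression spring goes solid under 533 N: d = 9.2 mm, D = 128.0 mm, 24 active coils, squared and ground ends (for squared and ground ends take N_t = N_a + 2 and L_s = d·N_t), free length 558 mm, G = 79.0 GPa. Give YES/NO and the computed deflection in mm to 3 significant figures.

YES, δ = 379 mm

k = Gd⁴/(8D³N_a) = (79.0×10³)(9.2⁴)/(8·128.0³·24) = 1.4056 N/mm
N_t = 26; L_s = 9.2·26 = 239.2 mm; δ_solid = L₀ − L_s = 558 − 239.2 = 318.8 mm
δ = F/k = 533/1.4056 = 379.21 mm
δ ≥ δ_solid → spring goes solid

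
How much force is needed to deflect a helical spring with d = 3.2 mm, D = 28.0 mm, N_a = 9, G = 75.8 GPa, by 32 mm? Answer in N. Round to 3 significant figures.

161 N

k = Gd⁴/(8D³N_a) = (75.8×10³)(3.2⁴)/(8·28.0³·9) = 5.0288 N/mm
F = k·δ = 5.0288 × 32 = 160.92 N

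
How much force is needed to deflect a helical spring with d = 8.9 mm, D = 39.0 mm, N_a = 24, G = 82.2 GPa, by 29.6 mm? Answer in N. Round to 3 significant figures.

k = Gd⁴/(8D³N_a) = (82.2×10³)(8.9⁴)/(8·39.0³·24) = 45.283 N/mm
F = k·δ = 45.283 × 29.6 = 1340.4 N

1340 N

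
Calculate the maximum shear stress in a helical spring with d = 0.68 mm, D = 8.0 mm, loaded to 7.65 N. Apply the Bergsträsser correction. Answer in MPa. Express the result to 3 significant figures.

552 MPa

Spring index C = D/d = 8.0/0.68 = 11.7647
K_B = (4C+2)/(4C−3) = 49.059/44.059 = 1.1135
τ₀ = 8FD/(πd³) = 8·7.65·8.0/(π·0.68³) = 489.6/0.98782 = 495.64 MPa
τ_max = K·τ₀ = 1.1135 × 495.64 = 551.89 MPa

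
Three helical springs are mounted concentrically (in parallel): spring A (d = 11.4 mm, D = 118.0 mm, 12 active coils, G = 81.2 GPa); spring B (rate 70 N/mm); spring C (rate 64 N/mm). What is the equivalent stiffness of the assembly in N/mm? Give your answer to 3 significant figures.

k_A = Gd⁴/(8D³N_a) = (81.2×10³)(11.4⁴)/(8·118.0³·12) = 8.6948 N/mm
Parallel: k_eq = 8.6948 + 70 + 64 = 142.69 N/mm

143 N/mm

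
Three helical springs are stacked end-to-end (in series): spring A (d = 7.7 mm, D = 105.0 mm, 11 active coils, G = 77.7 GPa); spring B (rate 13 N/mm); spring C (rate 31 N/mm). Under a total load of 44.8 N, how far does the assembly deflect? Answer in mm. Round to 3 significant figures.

k_A = Gd⁴/(8D³N_a) = (77.7×10³)(7.7⁴)/(8·105.0³·11) = 2.6812 N/mm
Series: 1/k_eq = 1/2.6812 + 1/13 + 1/31 = 0.48214; k_eq = 2.0741 N/mm
δ = F/k_eq = 44.8/2.0741 = 21.6 mm

21.6 mm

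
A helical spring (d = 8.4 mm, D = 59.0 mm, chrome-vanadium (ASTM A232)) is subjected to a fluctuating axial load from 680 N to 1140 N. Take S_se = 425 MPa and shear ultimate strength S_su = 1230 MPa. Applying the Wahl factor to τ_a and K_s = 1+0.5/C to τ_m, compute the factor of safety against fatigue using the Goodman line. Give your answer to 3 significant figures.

2.72

C = D/d = 59.0/8.4 = 7.0238; K_W = (4C−1)/(4C−4)+0.615/C = 1.2121; K_s = 1+0.5/C = 1.0712
F_a = (F_max−F_min)/2 = 230 N; F_m = (F_max+F_min)/2 = 910 N
τ_a = K_W·8F_aD/(πd³) = 1.2121 × 58.302 = 70.666 MPa
τ_m = K_s·8F_mD/(πd³) = 1.0712 × 230.67 = 247.09 MPa
Goodman: 1/n_f = τ_a/S_se + τ_m/S_su = 70.666/425 + 247.09/1230 = 0.16627 + 0.20089 = 0.36716
n_f = 1/0.36716 = 2.724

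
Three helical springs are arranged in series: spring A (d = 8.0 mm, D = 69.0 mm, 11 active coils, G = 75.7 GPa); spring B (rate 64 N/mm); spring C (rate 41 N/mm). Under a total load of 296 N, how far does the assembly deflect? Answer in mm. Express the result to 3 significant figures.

39.4 mm

k_A = Gd⁴/(8D³N_a) = (75.7×10³)(8.0⁴)/(8·69.0³·11) = 10.726 N/mm
Series: 1/k_eq = 1/10.726 + 1/64 + 1/41 = 0.13325; k_eq = 7.5047 N/mm
δ = F/k_eq = 296/7.5047 = 39.442 mm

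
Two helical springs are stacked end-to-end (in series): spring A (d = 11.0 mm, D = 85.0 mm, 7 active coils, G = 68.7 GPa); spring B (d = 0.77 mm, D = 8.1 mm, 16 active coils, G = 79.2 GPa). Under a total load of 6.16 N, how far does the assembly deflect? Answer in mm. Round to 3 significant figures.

15.3 mm

k_A = Gd⁴/(8D³N_a) = (68.7×10³)(11.0⁴)/(8·85.0³·7) = 29.247 N/mm
k_B = Gd⁴/(8D³N_a) = (79.2×10³)(0.77⁴)/(8·8.1³·16) = 0.40928 N/mm
Series: 1/k_eq = 1/29.247 + 1/0.40928 = 2.4775; k_eq = 0.40363 N/mm
δ = F/k_eq = 6.16/0.40363 = 15.261 mm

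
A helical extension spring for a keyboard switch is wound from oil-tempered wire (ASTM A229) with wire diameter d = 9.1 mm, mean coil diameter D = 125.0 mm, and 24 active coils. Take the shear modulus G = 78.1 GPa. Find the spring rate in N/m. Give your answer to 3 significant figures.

k = Gd⁴/(8D³N_a) = (78.1×10³ × 9.1⁴) / (8 × 125.0³ × 24)
  = 5.3557e+08 / 3.75e+08 = 1.4282 N/mm = 1428.2 N/m

1430 N/m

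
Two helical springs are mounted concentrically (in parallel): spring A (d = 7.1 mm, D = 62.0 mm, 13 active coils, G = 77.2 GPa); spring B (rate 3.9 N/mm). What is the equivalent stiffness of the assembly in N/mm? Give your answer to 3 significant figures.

k_A = Gd⁴/(8D³N_a) = (77.2×10³)(7.1⁴)/(8·62.0³·13) = 7.9148 N/mm
Parallel: k_eq = 7.9148 + 3.9 = 11.815 N/mm

11.8 N/mm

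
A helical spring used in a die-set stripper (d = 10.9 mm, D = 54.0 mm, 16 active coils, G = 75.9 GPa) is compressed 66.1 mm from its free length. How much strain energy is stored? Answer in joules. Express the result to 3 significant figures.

116 J

k = Gd⁴/(8D³N_a) = (75.9×10³)(10.9⁴)/(8·54.0³·16) = 53.157 N/mm
U = ½kδ² = 0.5 × 53.157 × 66.1² = 1.1613e+05 N·mm = 116.13 J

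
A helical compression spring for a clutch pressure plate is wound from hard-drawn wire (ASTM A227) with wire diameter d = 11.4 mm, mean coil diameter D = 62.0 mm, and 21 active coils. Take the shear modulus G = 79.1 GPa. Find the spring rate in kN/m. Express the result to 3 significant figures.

33.4 kN/m

k = Gd⁴/(8D³N_a) = (79.1×10³ × 11.4⁴) / (8 × 62.0³ × 21)
  = 1.33597e+09 / 4.00391e+07 = 33.367 N/mm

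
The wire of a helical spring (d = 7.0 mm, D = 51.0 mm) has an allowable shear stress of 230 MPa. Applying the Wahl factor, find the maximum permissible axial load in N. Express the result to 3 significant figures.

505 N

C = D/d = 51.0/7.0 = 7.2857
K_W = (4C−1)/(4C−4) + 0.615/C = 28.143/25.143 + 0.0844 = 1.2037
τ_max = K·8FD/(πd³) → F_max = τ_allow·πd³/(8DK)
F_max = 230·π·7.0³/(8·51.0·1.2037) = 2.4784e+05/491.12 = 504.64 N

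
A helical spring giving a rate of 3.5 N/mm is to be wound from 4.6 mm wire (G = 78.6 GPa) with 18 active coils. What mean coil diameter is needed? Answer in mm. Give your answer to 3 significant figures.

D = (Gd⁴/(8N_a·k))^(1/3) = (78.6×10³·4.6⁴/(8·18·3.5))^(1/3)
  = (69827)^(1/3) = 41.1789 mm

41.2 mm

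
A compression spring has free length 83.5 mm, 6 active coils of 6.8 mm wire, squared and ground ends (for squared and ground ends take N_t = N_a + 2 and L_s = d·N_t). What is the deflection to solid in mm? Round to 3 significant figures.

N_t = 8; L_s = 6.8·8 = 54.4 mm
δ_solid = L₀ − L_s = 83.5 − 54.4 = 29.1 mm

29.1 mm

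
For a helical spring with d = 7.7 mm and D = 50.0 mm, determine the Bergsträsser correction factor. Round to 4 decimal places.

1.2176

C = D/d = 50.0/7.7 = 6.4935
K_B = (4C+2)/(4C−3) = 27.974/22.974 = 1.2176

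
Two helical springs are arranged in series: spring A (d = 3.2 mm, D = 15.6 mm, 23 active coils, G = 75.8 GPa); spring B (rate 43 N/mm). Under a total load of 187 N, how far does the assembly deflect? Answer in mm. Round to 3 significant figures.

k_A = Gd⁴/(8D³N_a) = (75.8×10³)(3.2⁴)/(8·15.6³·23) = 11.378 N/mm
Series: 1/k_eq = 1/11.378 + 1/43 = 0.11114; k_eq = 8.9975 N/mm
δ = F/k_eq = 187/8.9975 = 20.784 mm

20.8 mm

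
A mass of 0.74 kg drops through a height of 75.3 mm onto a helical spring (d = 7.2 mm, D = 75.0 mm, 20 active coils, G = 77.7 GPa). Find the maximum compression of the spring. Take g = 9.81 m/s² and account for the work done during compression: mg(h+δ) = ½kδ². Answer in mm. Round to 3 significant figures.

k = Gd⁴/(8D³N_a) = (77.7×10³)(7.2⁴)/(8·75.0³·20) = 3.0935 N/mm
W = mg = 0.74 × 9.81 = 7.2594 N
½kδ² − Wδ − Wh = 0 → δ = (W + √(W² + 2kWh))/k
δ = (7.2594 + √(52.699 + 3381.99))/3.0935 = (7.2594 + 58.606)/3.0935 = 21.292 mm

21.3 mm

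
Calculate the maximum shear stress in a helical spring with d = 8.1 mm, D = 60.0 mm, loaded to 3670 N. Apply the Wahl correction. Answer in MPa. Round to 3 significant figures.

1270 MPa

Spring index C = D/d = 60.0/8.1 = 7.4074
K_W = (4C−1)/(4C−4) + 0.615/C = 28.630/25.630 + 0.0830 = 1.2001
τ₀ = 8FD/(πd³) = 8·3670·60.0/(π·8.1³) = 1.7616e+06/1669.6 = 1055.1 MPa
τ_max = K·τ₀ = 1.2001 × 1055.1 = 1266.2 MPa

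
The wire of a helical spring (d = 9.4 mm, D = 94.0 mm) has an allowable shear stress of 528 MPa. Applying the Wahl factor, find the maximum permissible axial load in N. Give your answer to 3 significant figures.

1600 N

C = D/d = 94.0/9.4 = 10.0000
K_W = (4C−1)/(4C−4) + 0.615/C = 39.000/36.000 + 0.0615 = 1.1448
τ_max = K·8FD/(πd³) → F_max = τ_allow·πd³/(8DK)
F_max = 528·π·9.4³/(8·94.0·1.1448) = 1.3777e+06/860.91 = 1600.3 N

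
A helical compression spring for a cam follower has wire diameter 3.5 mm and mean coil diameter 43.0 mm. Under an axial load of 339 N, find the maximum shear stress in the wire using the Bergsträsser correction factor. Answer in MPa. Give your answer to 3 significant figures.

960 MPa

Spring index C = D/d = 43.0/3.5 = 12.2857
K_B = (4C+2)/(4C−3) = 51.143/46.143 = 1.1084
τ₀ = 8FD/(πd³) = 8·339·43.0/(π·3.5³) = 116616/134.7 = 865.77 MPa
τ_max = K·τ₀ = 1.1084 × 865.77 = 959.59 MPa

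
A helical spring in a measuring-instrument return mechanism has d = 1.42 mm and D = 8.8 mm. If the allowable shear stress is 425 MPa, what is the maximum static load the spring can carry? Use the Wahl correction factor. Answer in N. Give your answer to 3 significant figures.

43.7 N

C = D/d = 8.8/1.42 = 6.1972
K_W = (4C−1)/(4C−4) + 0.615/C = 23.789/20.789 + 0.0992 = 1.2435
τ_max = K·8FD/(πd³) → F_max = τ_allow·πd³/(8DK)
F_max = 425·π·1.42³/(8·8.8·1.2435) = 3823/87.546 = 43.669 N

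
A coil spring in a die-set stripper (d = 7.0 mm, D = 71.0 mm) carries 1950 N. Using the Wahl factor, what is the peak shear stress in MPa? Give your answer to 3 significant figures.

1170 MPa

Spring index C = D/d = 71.0/7.0 = 10.1429
K_W = (4C−1)/(4C−4) + 0.615/C = 39.571/36.571 + 0.0606 = 1.1427
τ₀ = 8FD/(πd³) = 8·1950·71.0/(π·7.0³) = 1.1076e+06/1077.6 = 1027.9 MPa
τ_max = K·τ₀ = 1.1427 × 1027.9 = 1174.5 MPa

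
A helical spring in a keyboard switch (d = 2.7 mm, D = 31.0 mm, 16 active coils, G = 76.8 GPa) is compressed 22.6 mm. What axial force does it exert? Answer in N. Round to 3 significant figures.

k = Gd⁴/(8D³N_a) = (76.8×10³)(2.7⁴)/(8·31.0³·16) = 1.0703 N/mm
F = k·δ = 1.0703 × 22.6 = 24.19 N

24.2 N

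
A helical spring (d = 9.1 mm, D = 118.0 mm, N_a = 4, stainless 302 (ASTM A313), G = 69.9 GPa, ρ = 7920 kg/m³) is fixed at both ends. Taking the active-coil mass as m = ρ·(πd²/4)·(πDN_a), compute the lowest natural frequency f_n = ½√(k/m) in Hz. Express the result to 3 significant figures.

54.6 Hz

k = Gd⁴/(8D³N_a) = (69.9×10³)(9.1⁴)/(8·118.0³·4) = 9.1169 N/mm = 9116.9 N/m
Wire length L = πDN_a = π·118.0·4 = 1482.8 mm
m = ρ·(πd²/4)·L = 7920 × 65.039×10⁻⁶ m² × 1.4828 m = 0.76382 kg
f_n = ½√(k/m) = 0.5·√(9116.9/0.76382) = 0.5·√(11936) = 54.626 Hz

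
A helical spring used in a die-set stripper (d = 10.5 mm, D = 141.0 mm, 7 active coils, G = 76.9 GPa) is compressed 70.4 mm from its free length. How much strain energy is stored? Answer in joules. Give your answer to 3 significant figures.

k = Gd⁴/(8D³N_a) = (76.9×10³)(10.5⁴)/(8·141.0³·7) = 5.9544 N/mm
U = ½kδ² = 0.5 × 5.9544 × 70.4² = 14755 N·mm = 14.755 J

14.8 J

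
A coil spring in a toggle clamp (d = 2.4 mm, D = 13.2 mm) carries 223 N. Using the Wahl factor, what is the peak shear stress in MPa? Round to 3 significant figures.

Spring index C = D/d = 13.2/2.4 = 5.5000
K_W = (4C−1)/(4C−4) + 0.615/C = 21.000/18.000 + 0.1118 = 1.2785
τ₀ = 8FD/(πd³) = 8·223·13.2/(π·2.4³) = 23548.8/43.429 = 542.23 MPa
τ_max = K·τ₀ = 1.2785 × 542.23 = 693.24 MPa

693 MPa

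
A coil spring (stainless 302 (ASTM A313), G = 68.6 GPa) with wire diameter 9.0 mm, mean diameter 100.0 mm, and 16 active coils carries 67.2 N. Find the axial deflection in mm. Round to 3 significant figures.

19.1 mm

k = Gd⁴/(8D³N_a) = (68.6×10³)(9.0⁴)/(8·100.0³·16) = 3.5163 N/mm
δ = F/k = 67.2 / 3.5163 = 19.111 mm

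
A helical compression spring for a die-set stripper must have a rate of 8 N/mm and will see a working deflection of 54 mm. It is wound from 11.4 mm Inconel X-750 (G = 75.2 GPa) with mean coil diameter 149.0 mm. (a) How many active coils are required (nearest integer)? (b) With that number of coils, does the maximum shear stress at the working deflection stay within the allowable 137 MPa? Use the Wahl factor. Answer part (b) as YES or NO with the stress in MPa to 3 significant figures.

(a) 6 coils; (b) YES, τ_max = 123 MPa

N_a = Gd⁴/(8D³k) = (75.2×10³)(11.4⁴)/(8·149.0³·8) = 5.999 → N_a = 6
Actual rate k = Gd⁴/(8D³·6) = 7.999 N/mm
Working load F = kδ = 7.999·54 = 431.95 N
C = 149.0/11.4 = 13.0702; K_W = (4C−1)/(4C−4)+0.615/C = 1.1092
τ_max = K_W·8FD/(πd³) = 1.1092·110.62 = 122.7 MPa
τ_max ≤ 137 MPa → acceptable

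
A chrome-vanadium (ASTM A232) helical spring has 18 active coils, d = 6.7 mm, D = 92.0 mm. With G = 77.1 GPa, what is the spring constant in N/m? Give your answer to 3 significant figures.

k = Gd⁴/(8D³N_a) = (77.1×10³ × 6.7⁴) / (8 × 92.0³ × 18)
  = 1.55365e+08 / 1.12131e+08 = 1.3856 N/mm = 1385.6 N/m

1390 N/m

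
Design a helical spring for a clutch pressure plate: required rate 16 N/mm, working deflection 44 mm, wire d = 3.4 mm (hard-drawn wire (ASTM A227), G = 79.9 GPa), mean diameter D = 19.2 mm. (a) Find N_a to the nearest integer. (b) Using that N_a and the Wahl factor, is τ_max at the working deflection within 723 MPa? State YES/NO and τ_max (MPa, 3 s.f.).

(a) 12 coils; (b) NO, τ_max = 1090 MPa

N_a = Gd⁴/(8D³k) = (79.9×10³)(3.4⁴)/(8·19.2³·16) = 11.79 → N_a = 12
Actual rate k = Gd⁴/(8D³·12) = 15.714 N/mm
Working load F = kδ = 15.714·44 = 691.42 N
C = 19.2/3.4 = 5.6471; K_W = (4C−1)/(4C−4)+0.615/C = 1.2703
τ_max = K_W·8FD/(πd³) = 1.2703·860.09 = 1092.6 MPa
τ_max > 723 MPa → exceeds allowable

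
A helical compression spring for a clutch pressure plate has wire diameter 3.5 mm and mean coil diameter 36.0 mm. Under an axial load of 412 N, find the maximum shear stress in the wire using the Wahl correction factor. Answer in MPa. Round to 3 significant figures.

1000 MPa

Spring index C = D/d = 36.0/3.5 = 10.2857
K_W = (4C−1)/(4C−4) + 0.615/C = 40.143/37.143 + 0.0598 = 1.1406
τ₀ = 8FD/(πd³) = 8·412·36.0/(π·3.5³) = 118656/134.7 = 880.92 MPa
τ_max = K·τ₀ = 1.1406 × 880.92 = 1004.7 MPa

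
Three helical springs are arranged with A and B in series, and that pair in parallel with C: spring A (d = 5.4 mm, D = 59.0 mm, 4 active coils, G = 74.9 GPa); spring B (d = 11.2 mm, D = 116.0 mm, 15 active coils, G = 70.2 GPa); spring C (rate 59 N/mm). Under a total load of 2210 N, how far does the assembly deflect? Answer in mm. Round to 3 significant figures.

k_A = Gd⁴/(8D³N_a) = (74.9×10³)(5.4⁴)/(8·59.0³·4) = 9.6906 N/mm
k_B = Gd⁴/(8D³N_a) = (70.2×10³)(11.2⁴)/(8·116.0³·15) = 5.8973 N/mm
Springs A,B series: k_AB = 1/(1/9.6906+1/5.8973) = 3.6662 N/mm; parallel with C: k_eq = 3.6662+59 = 62.666 N/mm
δ = F/k_eq = 2210/62.666 = 35.266 mm

35.3 mm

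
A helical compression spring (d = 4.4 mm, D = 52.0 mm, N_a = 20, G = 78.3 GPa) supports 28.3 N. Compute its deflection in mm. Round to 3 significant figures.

k = Gd⁴/(8D³N_a) = (78.3×10³)(4.4⁴)/(8·52.0³·20) = 1.3045 N/mm
δ = F/k = 28.3 / 1.3045 = 21.694 mm

21.7 mm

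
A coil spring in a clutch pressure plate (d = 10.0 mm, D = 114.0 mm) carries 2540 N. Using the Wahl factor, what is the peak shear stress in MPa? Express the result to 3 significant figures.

Spring index C = D/d = 114.0/10.0 = 11.4000
K_W = (4C−1)/(4C−4) + 0.615/C = 44.600/41.600 + 0.0539 = 1.1261
τ₀ = 8FD/(πd³) = 8·2540·114.0/(π·10.0³) = 2.31648e+06/3141.6 = 737.36 MPa
τ_max = K·τ₀ = 1.1261 × 737.36 = 830.31 MPa

830 MPa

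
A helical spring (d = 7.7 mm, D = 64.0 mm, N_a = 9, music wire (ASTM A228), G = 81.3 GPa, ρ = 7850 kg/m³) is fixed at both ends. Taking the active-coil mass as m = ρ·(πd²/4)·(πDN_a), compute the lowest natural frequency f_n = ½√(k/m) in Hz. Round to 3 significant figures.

k = Gd⁴/(8D³N_a) = (81.3×10³)(7.7⁴)/(8·64.0³·9) = 15.142 N/mm = 15142 N/m
Wire length L = πDN_a = π·64.0·9 = 1809.6 mm
m = ρ·(πd²/4)·L = 7850 × 46.566×10⁻⁶ m² × 1.8096 m = 0.66147 kg
f_n = ½√(k/m) = 0.5·√(15142/0.66147) = 0.5·√(22891) = 75.649 Hz

75.6 Hz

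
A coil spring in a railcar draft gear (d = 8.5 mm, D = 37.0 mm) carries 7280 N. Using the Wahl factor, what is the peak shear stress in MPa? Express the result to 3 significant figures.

Spring index C = D/d = 37.0/8.5 = 4.3529
K_W = (4C−1)/(4C−4) + 0.615/C = 16.412/13.412 + 0.1413 = 1.3650
τ₀ = 8FD/(πd³) = 8·7280·37.0/(π·8.5³) = 2.15488e+06/1929.3 = 1116.9 MPa
τ_max = K·τ₀ = 1.3650 × 1116.9 = 1524.5 MPa

1520 MPa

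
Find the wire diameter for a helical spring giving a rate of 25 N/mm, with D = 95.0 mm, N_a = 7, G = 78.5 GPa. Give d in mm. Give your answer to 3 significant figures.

d = (8D³N_a·k / G)^(1/4) = (8·95.0³·7·25 / (78.5×10³))^0.25
  = (15291)^0.25 = 11.1201 mm

11.1 mm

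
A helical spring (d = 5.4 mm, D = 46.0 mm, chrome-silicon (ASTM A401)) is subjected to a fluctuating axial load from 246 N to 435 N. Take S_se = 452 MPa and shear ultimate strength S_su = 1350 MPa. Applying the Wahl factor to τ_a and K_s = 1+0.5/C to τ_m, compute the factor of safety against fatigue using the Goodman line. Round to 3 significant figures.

C = D/d = 46.0/5.4 = 8.5185; K_W = (4C−1)/(4C−4)+0.615/C = 1.1719; K_s = 1+0.5/C = 1.0587
F_a = (F_max−F_min)/2 = 94.5 N; F_m = (F_max+F_min)/2 = 340.5 N
τ_a = K_W·8F_aD/(πd³) = 1.1719 × 70.299 = 82.387 MPa
τ_m = K_s·8F_mD/(πd³) = 1.0587 × 253.3 = 268.17 MPa
Goodman: 1/n_f = τ_a/S_se + τ_m/S_su = 82.387/452 + 268.17/1350 = 0.18227 + 0.19864 = 0.38091
n_f = 1/0.38091 = 2.625

2.63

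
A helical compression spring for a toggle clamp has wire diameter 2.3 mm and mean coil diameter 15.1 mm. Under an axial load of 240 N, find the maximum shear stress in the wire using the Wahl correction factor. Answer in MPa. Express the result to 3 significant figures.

932 MPa

Spring index C = D/d = 15.1/2.3 = 6.5652
K_W = (4C−1)/(4C−4) + 0.615/C = 25.261/22.261 + 0.0937 = 1.2284
τ₀ = 8FD/(πd³) = 8·240·15.1/(π·2.3³) = 28992/38.224 = 758.48 MPa
τ_max = K·τ₀ = 1.2284 × 758.48 = 931.75 MPa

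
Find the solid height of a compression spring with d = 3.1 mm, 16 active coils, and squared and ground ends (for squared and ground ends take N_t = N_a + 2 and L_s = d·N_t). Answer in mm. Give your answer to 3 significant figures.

55.8 mm

squared and ground ends: N_t = N_a + 2 = 16 + 2 = 18
L_s = d·N_t = 3.1 × 18 = 55.8 mm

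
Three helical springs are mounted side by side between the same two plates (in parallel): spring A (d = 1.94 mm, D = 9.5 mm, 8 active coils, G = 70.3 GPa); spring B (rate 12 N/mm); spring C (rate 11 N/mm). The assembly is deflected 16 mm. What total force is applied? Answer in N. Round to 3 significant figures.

k_A = Gd⁴/(8D³N_a) = (70.3×10³)(1.94⁴)/(8·9.5³·8) = 18.147 N/mm
Parallel: k_eq = 18.147 + 12 + 11 = 41.147 N/mm
F = k_eq·δ = 41.147·16 = 658.36 N

658 N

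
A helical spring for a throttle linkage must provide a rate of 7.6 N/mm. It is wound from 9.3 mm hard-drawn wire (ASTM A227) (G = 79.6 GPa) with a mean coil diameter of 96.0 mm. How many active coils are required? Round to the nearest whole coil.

11

N_a = Gd⁴/(8D³k) = (79.6×10³ × 9.3⁴)/(8 × 96.0³ × 7.6)
    = 5.95449e+08 / 5.37919e+07 = 11.07 → 11 coils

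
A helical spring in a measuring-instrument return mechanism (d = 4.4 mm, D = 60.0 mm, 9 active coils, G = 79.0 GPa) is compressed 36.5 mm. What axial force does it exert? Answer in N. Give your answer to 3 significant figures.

69.5 N

k = Gd⁴/(8D³N_a) = (79.0×10³)(4.4⁴)/(8·60.0³·9) = 1.9039 N/mm
F = k·δ = 1.9039 × 36.5 = 69.494 N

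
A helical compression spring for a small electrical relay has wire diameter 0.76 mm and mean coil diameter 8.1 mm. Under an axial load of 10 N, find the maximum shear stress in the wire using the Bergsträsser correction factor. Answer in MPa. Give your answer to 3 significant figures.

529 MPa

Spring index C = D/d = 8.1/0.76 = 10.6579
K_B = (4C+2)/(4C−3) = 44.632/39.632 = 1.1262
τ₀ = 8FD/(πd³) = 8·10·8.1/(π·0.76³) = 648/1.3791 = 469.88 MPa
τ_max = K·τ₀ = 1.1262 × 469.88 = 529.16 MPa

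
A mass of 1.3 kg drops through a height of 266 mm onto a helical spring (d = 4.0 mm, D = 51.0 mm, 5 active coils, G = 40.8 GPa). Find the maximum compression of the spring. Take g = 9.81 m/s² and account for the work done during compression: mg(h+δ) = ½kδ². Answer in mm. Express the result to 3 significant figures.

65.5 mm

k = Gd⁴/(8D³N_a) = (40.8×10³)(4.0⁴)/(8·51.0³·5) = 1.9685 N/mm
W = mg = 1.3 × 9.81 = 12.753 N
½kδ² − Wδ − Wh = 0 → δ = (W + √(W² + 2kWh))/k
δ = (12.753 + √(162.64 + 13355.3))/1.9685 = (12.753 + 116.27)/1.9685 = 65.543 mm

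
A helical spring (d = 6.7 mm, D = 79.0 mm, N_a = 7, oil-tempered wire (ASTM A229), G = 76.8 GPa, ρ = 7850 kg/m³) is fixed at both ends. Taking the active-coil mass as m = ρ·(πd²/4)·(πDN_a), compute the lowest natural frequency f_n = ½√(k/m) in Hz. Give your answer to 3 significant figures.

k = Gd⁴/(8D³N_a) = (76.8×10³)(6.7⁴)/(8·79.0³·7) = 5.6052 N/mm = 5605.2 N/m
Wire length L = πDN_a = π·79.0·7 = 1737.3 mm
m = ρ·(πd²/4)·L = 7850 × 35.257×10⁻⁶ m² × 1.7373 m = 0.48082 kg
f_n = ½√(k/m) = 0.5·√(5605.2/0.48082) = 0.5·√(11658) = 53.985 Hz

54.0 Hz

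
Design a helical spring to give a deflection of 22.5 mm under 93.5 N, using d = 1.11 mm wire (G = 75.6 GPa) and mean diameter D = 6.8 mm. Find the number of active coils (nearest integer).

11

Required rate k = F/δ = 93.5/22.5 = 4.1556 N/mm
N_a = Gd⁴/(8D³k) = (75.6×10³ × 1.11⁴)/(8 × 6.8³ × 4.1556)
    = 114766 / 10453.1 = 10.98 → 11 coils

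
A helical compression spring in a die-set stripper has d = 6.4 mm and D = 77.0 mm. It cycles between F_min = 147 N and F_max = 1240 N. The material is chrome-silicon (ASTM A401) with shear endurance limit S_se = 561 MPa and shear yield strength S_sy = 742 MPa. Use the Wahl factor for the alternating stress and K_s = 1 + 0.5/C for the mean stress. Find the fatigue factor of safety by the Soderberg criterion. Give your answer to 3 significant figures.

0.648

C = D/d = 77.0/6.4 = 12.0312; K_W = (4C−1)/(4C−4)+0.615/C = 1.1191; K_s = 1+0.5/C = 1.0416
F_a = (F_max−F_min)/2 = 546.5 N; F_m = (F_max+F_min)/2 = 693.5 N
τ_a = K_W·8F_aD/(πd³) = 1.1191 × 408.77 = 457.46 MPa
τ_m = K_s·8F_mD/(πd³) = 1.0416 × 518.73 = 540.28 MPa
Soderberg: 1/n_f = τ_a/S_se + τ_m/S_sy = 457.46/561 + 540.28/742 = 0.81543 + 0.72814 = 1.5436
n_f = 1/1.5436 = 0.6478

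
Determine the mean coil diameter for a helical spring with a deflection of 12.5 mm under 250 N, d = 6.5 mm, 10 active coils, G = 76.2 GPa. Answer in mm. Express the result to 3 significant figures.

Required rate k = F/δ = 250/12.5 = 20 N/mm
D = (Gd⁴/(8N_a·k))^(1/3) = (76.2×10³·6.5⁴/(8·10·20))^(1/3)
  = (85013.6)^(1/3) = 43.9706 mm

44.0 mm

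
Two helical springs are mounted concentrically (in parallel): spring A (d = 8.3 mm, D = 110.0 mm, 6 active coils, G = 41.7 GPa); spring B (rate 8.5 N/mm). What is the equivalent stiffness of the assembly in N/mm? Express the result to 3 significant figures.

11.6 N/mm

k_A = Gd⁴/(8D³N_a) = (41.7×10³)(8.3⁴)/(8·110.0³·6) = 3.0976 N/mm
Parallel: k_eq = 3.0976 + 8.5 = 11.598 N/mm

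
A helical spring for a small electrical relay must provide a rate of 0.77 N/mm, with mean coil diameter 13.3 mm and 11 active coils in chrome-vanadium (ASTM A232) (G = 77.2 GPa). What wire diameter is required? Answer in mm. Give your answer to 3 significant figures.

d = (8D³N_a·k / G)^(1/4) = (8·13.3³·11·0.77 / (77.2×10³))^0.25
  = (2.065)^0.25 = 1.1987 mm

1.20 mm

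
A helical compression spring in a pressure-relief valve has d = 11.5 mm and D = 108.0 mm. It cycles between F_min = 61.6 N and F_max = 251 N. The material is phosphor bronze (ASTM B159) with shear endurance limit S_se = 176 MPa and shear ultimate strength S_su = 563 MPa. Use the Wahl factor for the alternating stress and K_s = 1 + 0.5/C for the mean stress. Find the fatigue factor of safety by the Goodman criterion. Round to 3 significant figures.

C = D/d = 108.0/11.5 = 9.3913; K_W = (4C−1)/(4C−4)+0.615/C = 1.1549; K_s = 1+0.5/C = 1.0532
F_a = (F_max−F_min)/2 = 94.7 N; F_m = (F_max+F_min)/2 = 156.3 N
τ_a = K_W·8F_aD/(πd³) = 1.1549 × 17.125 = 19.777 MPa
τ_m = K_s·8F_mD/(πd³) = 1.0532 × 28.264 = 29.769 MPa
Goodman: 1/n_f = τ_a/S_se + τ_m/S_su = 19.777/176 + 29.769/563 = 0.11237 + 0.05287 = 0.16524
n_f = 1/0.16524 = 6.052

6.05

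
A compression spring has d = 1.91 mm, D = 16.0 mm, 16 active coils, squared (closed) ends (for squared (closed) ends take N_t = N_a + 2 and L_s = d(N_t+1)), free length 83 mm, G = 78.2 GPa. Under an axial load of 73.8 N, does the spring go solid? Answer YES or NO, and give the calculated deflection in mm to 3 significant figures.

NO, δ = 37.2 mm

k = Gd⁴/(8D³N_a) = (78.2×10³)(1.91⁴)/(8·16.0³·16) = 1.985 N/mm
N_t = 18; L_s = 1.91·19 = 36.29 mm; δ_solid = L₀ − L_s = 83 − 36.29 = 46.71 mm
δ = F/k = 73.8/1.985 = 37.178 mm
δ < δ_solid → spring does not go solid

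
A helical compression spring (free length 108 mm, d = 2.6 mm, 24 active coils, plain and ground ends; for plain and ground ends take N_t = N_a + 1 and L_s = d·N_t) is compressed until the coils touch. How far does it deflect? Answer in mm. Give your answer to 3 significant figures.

N_t = 25; L_s = 2.6·25 = 65 mm
δ_solid = L₀ − L_s = 108 − 65 = 43 mm

43.0 mm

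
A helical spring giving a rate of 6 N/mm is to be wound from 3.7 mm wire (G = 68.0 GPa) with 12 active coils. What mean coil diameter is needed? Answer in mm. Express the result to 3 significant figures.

D = (Gd⁴/(8N_a·k))^(1/3) = (68.0×10³·3.7⁴/(8·12·6))^(1/3)
  = (22125.5)^(1/3) = 28.0736 mm

28.1 mm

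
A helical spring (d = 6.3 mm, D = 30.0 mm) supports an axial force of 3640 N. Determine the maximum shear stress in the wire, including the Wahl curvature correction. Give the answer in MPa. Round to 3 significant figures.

Spring index C = D/d = 30.0/6.3 = 4.7619
K_W = (4C−1)/(4C−4) + 0.615/C = 18.048/15.048 + 0.1291 = 1.3285
τ₀ = 8FD/(πd³) = 8·3640·30.0/(π·6.3³) = 873600/785.55 = 1112.1 MPa
τ_max = K·τ₀ = 1.3285 × 1112.1 = 1477.4 MPa

1480 MPa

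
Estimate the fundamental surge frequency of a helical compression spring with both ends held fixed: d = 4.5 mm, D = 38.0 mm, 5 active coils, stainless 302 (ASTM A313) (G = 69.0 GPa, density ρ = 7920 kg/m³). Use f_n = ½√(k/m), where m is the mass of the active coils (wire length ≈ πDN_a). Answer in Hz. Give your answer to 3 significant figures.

207 Hz

k = Gd⁴/(8D³N_a) = (69.0×10³)(4.5⁴)/(8·38.0³·5) = 12.891 N/mm = 12891 N/m
Wire length L = πDN_a = π·38.0·5 = 596.9 mm
m = ρ·(πd²/4)·L = 7920 × 15.904×10⁻⁶ m² × 0.5969 m = 0.075187 kg
f_n = ½√(k/m) = 0.5·√(12891/0.075187) = 0.5·√(1.7145e+05) = 207.03 Hz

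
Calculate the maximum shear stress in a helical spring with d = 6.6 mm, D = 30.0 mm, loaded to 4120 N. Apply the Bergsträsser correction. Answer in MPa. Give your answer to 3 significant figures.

1460 MPa

Spring index C = D/d = 30.0/6.6 = 4.5455
K_B = (4C+2)/(4C−3) = 20.182/15.182 = 1.3293
τ₀ = 8FD/(πd³) = 8·4120·30.0/(π·6.6³) = 988800/903.2 = 1094.8 MPa
τ_max = K·τ₀ = 1.3293 × 1094.8 = 1455.3 MPa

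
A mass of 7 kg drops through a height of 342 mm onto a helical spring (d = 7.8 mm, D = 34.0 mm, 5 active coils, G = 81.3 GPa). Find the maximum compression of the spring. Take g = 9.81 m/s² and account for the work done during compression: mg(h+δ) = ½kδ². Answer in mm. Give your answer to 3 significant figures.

k = Gd⁴/(8D³N_a) = (81.3×10³)(7.8⁴)/(8·34.0³·5) = 191.41 N/mm
W = mg = 7 × 9.81 = 68.67 N
½kδ² − Wδ − Wh = 0 → δ = (W + √(W² + 2kWh))/k
δ = (68.67 + √(4715.6 + 8.99074e+06))/191.41 = (68.67 + 2999.2)/191.41 = 16.028 mm

16.0 mm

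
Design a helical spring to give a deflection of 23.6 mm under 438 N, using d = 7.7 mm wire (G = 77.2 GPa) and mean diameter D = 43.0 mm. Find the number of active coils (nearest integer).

23

Required rate k = F/δ = 438/23.6 = 18.559 N/mm
N_a = Gd⁴/(8D³k) = (77.2×10³ × 7.7⁴)/(8 × 43.0³ × 18.559)
    = 2.71381e+08 / 1.18048e+07 = 22.99 → 23 coils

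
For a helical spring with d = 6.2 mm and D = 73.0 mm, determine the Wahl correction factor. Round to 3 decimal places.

1.122

C = D/d = 73.0/6.2 = 11.7742
K_W = (4C−1)/(4C−4) + 0.615/C = 46.097/43.097 + 0.0522 = 1.1218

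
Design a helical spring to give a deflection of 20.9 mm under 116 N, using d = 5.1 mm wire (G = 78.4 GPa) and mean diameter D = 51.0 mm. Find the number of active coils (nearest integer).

9

Required rate k = F/δ = 116/20.9 = 5.5502 N/mm
N_a = Gd⁴/(8D³k) = (78.4×10³ × 5.1⁴)/(8 × 51.0³ × 5.5502)
    = 5.30392e+07 / 5.88996e+06 = 9.005 → 9 coils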